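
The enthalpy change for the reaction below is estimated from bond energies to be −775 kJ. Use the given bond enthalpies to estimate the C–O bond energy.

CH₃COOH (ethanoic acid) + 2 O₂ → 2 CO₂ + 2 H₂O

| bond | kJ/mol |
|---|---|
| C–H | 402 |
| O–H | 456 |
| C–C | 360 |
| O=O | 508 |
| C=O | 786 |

Let D be the C–O bond energy.
Σ(broken) = 1×360 + 3×402 + 1×D + 1×786 + 1×456 + 2×508 = 3824 + D
Σ(formed) = 4×786 + 4×456 = 4968
ΔH = Σ(broken) − Σ(formed) = (3824 + D) − (4968) = −1144 + D
Setting this equal to −775 kJ gives D = 369 kJ/mol.

D(C–O) ≈ 369 kJ/mol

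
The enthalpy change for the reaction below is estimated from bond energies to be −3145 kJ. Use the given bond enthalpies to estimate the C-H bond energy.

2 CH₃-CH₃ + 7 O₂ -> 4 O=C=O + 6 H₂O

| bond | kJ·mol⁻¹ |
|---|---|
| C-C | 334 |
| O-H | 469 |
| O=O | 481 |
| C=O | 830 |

D(C-H) ≈ 424 kJ/mol

Let D be the C-H bond energy.
Σ(broken) = 2×334 + 12×D + 7×481 = 4035 + 12D
Σ(formed) = 8×830 + 12×469 = 12268
ΔH = Σ(broken) − Σ(formed) = (4035 + 12D) − (12268) = −8233 + 12D
Setting this equal to −3145 kJ gives 12D = 5088, so D = 424 kJ/mol.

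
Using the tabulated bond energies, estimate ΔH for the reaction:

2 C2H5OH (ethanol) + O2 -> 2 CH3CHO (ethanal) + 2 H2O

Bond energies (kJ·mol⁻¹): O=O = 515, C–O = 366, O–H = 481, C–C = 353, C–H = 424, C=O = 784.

ΔH ≈ −435 kJ

Bonds broken (reactants):
  C–C: 2 × 353 = 706
  C–H: 10 × 424 = 4240
  C–O: 2 × 366 = 732
  O–H: 2 × 481 = 962
  O=O: 1 × 515 = 515
  Σ(broken) = 7155 kJ
Bonds formed (products):
  C–C: 2 × 353 = 706
  C–H: 8 × 424 = 3392
  C=O: 2 × 784 = 1568
  O–H: 4 × 481 = 1924
  Σ(formed) = 7590 kJ
ΔH = Σ(broken) − Σ(formed) = 7155 − 7590 = −435 kJ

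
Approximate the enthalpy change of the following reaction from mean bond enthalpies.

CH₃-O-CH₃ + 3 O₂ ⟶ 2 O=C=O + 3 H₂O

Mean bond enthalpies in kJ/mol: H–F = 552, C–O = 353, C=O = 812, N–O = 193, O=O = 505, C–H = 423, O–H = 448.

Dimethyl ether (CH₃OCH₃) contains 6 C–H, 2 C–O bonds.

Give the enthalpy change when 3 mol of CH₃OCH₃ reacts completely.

ΔH = −3531 kJ

Bonds broken (reactants):
  C–H: 6 × 423 = 2538
  C–O: 2 × 353 = 706
  O=O: 3 × 505 = 1515
  Σ(broken) = 4759 kJ
Bonds formed (products):
  C=O: 4 × 812 = 3248
  O–H: 6 × 448 = 2688
  Σ(formed) = 5936 kJ
ΔH = Σ(broken) − Σ(formed) = 4759 − 5936 = −1177 kJ
For 3× the reaction as written: 3 × (−1177) = −3531 kJ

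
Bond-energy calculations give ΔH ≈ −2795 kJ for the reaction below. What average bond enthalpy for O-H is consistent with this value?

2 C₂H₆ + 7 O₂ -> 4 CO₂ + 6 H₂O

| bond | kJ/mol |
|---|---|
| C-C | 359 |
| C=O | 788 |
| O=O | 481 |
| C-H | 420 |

D(O-H) ≈ 468 kJ/mol

Let D be the O-H bond energy.
Σ(broken) = 2×359 + 12×420 + 7×481 = 9125
Σ(formed) = 8×788 + 12×D = 6304 + 12D
ΔH = Σ(broken) − Σ(formed) = (9125) − (6304 + 12D) = +2821 − 12D
Setting this equal to −2795 kJ gives 12D = 5616, so D = 468 kJ/mol.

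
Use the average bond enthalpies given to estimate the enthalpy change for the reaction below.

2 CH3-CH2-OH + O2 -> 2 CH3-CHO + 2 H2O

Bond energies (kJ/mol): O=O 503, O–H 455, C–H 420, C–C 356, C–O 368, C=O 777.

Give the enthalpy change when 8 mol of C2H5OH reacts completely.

ΔH = −1540 kJ

Bonds broken (reactants):
  C–C: 2 × 356 = 712
  C–H: 10 × 420 = 4200
  C–O: 2 × 368 = 736
  O–H: 2 × 455 = 910
  O=O: 1 × 503 = 503
  Σ(broken) = 7061 kJ
Bonds formed (products):
  C–C: 2 × 356 = 712
  C–H: 8 × 420 = 3360
  C=O: 2 × 777 = 1554
  O–H: 4 × 455 = 1820
  Σ(formed) = 7446 kJ
ΔH = Σ(broken) − Σ(formed) = 7061 − 7446 = −385 kJ
For 4× the reaction as written: 4 × (−385) = −1540 kJ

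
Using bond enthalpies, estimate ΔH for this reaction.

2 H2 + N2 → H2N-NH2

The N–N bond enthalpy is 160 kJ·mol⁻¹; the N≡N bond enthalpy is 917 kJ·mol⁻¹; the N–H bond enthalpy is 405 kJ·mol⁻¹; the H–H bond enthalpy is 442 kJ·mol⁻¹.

Bonds broken (reactants):
  H–H: 2 × 442 = 884
  N≡N: 1 × 917 = 917
  Σ(broken) = 1801 kJ
Bonds formed (products):
  N–H: 4 × 405 = 1620
  N–N: 1 × 160 = 160
  Σ(formed) = 1780 kJ
ΔH = Σ(broken) − Σ(formed) = 1801 − 1780 = +21 kJ

ΔH ≈ +21 kJ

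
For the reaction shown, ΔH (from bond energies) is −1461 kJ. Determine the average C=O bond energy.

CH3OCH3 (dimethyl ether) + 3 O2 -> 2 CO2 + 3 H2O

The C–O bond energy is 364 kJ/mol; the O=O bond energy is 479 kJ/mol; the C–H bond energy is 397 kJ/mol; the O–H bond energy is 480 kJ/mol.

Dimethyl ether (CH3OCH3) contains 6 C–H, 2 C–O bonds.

D(C=O) ≈ 782 kJ/mol

Let D be the C=O bond energy.
Σ(broken) = 6×397 + 2×364 + 3×479 = 4547
Σ(formed) = 4×D + 6×480 = 2880 + 4D
ΔH = Σ(broken) − Σ(formed) = (4547) − (2880 + 4D) = +1667 − 4D
Setting this equal to −1461 kJ gives 4D = 3128, so D = 782 kJ/mol.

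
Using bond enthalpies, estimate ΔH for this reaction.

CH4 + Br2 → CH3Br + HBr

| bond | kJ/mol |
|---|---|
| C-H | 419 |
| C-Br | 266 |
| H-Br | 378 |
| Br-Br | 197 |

Bonds broken (reactants):
  Br-Br: 1 × 197 = 197
  C-H: 4 × 419 = 1676
  Σ(broken) = 1873 kJ
Bonds formed (products):
  C-Br: 1 × 266 = 266
  C-H: 3 × 419 = 1257
  H-Br: 1 × 378 = 378
  Σ(formed) = 1901 kJ
ΔH = Σ(broken) − Σ(formed) = 1873 − 1901 = −28 kJ

ΔH ≈ −28 kJ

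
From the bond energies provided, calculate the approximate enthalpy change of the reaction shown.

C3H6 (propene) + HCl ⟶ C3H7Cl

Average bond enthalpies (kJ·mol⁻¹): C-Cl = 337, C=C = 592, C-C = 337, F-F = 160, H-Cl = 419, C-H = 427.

ΔH ≈ −90 kJ

Bonds broken (reactants):
  C-C: 1 × 337 = 337
  C-H: 6 × 427 = 2562
  C=C: 1 × 592 = 592
  H-Cl: 1 × 419 = 419
  Σ(broken) = 3910 kJ
Bonds formed (products):
  C-C: 2 × 337 = 674
  C-Cl: 1 × 337 = 337
  C-H: 7 × 427 = 2989
  Σ(formed) = 4000 kJ
ΔH = Σ(broken) − Σ(formed) = 3910 − 4000 = −90 kJ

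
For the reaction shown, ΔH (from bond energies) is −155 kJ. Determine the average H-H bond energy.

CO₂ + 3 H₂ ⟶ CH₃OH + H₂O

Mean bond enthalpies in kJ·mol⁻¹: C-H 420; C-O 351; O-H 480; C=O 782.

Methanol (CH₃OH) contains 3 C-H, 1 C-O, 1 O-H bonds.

D(H-H) ≈ 444 kJ/mol

Let D be the H-H bond energy.
Σ(broken) = 2×782 + 3×D = 1564 + 3D
Σ(formed) = 3×420 + 1×351 + 3×480 = 3051
ΔH = Σ(broken) − Σ(formed) = (1564 + 3D) − (3051) = −1487 + 3D
Setting this equal to −155 kJ gives 3D = 1332, so D = 444 kJ/mol.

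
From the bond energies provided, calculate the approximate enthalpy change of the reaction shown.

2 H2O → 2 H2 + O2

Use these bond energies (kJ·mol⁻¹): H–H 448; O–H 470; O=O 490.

ΔH ≈ +494 kJ

Bonds broken (reactants):
  O–H: 4 × 470 = 1880
  Σ(broken) = 1880 kJ
Bonds formed (products):
  H–H: 2 × 448 = 896
  O=O: 1 × 490 = 490
  Σ(formed) = 1386 kJ
ΔH = Σ(broken) − Σ(formed) = 1880 − 1386 = +494 kJ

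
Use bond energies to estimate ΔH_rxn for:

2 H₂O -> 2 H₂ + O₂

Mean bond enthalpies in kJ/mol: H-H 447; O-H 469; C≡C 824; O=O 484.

Bonds broken (reactants):
  O-H: 4 × 469 = 1876
  Σ(broken) = 1876 kJ
Bonds formed (products):
  H-H: 2 × 447 = 894
  O=O: 1 × 484 = 484
  Σ(formed) = 1378 kJ
ΔH = Σ(broken) − Σ(formed) = 1876 − 1378 = +498 kJ

ΔH ≈ +498 kJ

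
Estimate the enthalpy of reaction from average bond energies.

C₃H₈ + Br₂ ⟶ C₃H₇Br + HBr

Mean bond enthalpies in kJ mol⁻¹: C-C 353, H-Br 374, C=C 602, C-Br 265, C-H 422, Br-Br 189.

Bonds broken (reactants):
  Br-Br: 1 × 189 = 189
  C-C: 2 × 353 = 706
  C-H: 8 × 422 = 3376
  Σ(broken) = 4271 kJ
Bonds formed (products):
  C-Br: 1 × 265 = 265
  C-C: 2 × 353 = 706
  C-H: 7 × 422 = 2954
  H-Br: 1 × 374 = 374
  Σ(formed) = 4299 kJ
ΔH = Σ(broken) − Σ(formed) = 4271 − 4299 = −28 kJ

ΔH ≈ −28 kJ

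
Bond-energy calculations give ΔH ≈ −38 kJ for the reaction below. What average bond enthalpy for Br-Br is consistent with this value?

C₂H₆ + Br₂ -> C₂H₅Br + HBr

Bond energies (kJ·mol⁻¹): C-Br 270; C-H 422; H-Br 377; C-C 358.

D(Br-Br) ≈ 187 kJ/mol

Let D be the Br-Br bond energy.
Σ(broken) = 1×D + 1×358 + 6×422 = 2890 + D
Σ(formed) = 1×270 + 1×358 + 5×422 + 1×377 = 3115
ΔH = Σ(broken) − Σ(formed) = (2890 + D) − (3115) = −225 + D
Setting this equal to −38 kJ gives D = 187 kJ/mol.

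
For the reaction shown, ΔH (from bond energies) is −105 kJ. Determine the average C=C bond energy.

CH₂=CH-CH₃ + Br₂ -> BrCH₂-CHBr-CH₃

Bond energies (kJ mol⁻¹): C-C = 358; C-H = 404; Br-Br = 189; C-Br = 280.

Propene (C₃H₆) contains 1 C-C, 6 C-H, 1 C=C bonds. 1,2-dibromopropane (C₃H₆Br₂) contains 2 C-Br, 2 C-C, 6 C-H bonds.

Let D be the C=C bond energy.
Σ(broken) = 1×189 + 1×358 + 6×404 + 1×D = 2971 + D
Σ(formed) = 2×280 + 2×358 + 6×404 = 3700
ΔH = Σ(broken) − Σ(formed) = (2971 + D) − (3700) = −729 + D
Setting this equal to −105 kJ gives D = 624 kJ/mol.

D(C=C) ≈ 624 kJ/mol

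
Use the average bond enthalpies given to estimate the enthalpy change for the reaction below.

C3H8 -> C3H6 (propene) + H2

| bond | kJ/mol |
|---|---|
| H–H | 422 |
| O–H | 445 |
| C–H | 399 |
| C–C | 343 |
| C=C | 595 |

ΔH ≈ +124 kJ

Bonds broken (reactants):
  C–C: 2 × 343 = 686
  C–H: 8 × 399 = 3192
  Σ(broken) = 3878 kJ
Bonds formed (products):
  C–C: 1 × 343 = 343
  C–H: 6 × 399 = 2394
  C=C: 1 × 595 = 595
  H–H: 1 × 422 = 422
  Σ(formed) = 3754 kJ
ΔH = Σ(broken) − Σ(formed) = 3878 − 3754 = +124 kJ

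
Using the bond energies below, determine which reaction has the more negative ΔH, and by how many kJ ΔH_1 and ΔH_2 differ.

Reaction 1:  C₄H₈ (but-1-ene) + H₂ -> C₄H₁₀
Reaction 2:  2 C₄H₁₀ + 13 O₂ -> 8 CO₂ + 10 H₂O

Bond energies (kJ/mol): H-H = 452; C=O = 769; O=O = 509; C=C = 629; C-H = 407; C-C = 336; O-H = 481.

Reaction 2, by 5082 kJ

Reaction 1:
  Bonds broken (reactants):
    C-C: 2 × 336 = 672
    C-H: 8 × 407 = 3256
    C=C: 1 × 629 = 629
    H-H: 1 × 452 = 452
    Σ(broken) = 5009 kJ
  Bonds formed (products):
    C-C: 3 × 336 = 1008
    C-H: 10 × 407 = 4070
    Σ(formed) = 5078 kJ
  ΔH_1 = 5009 − 5078 = −69 kJ
Reaction 2:
  Bonds broken (reactants):
    C-C: 6 × 336 = 2016
    C-H: 20 × 407 = 8140
    O=O: 13 × 509 = 6617
    Σ(broken) = 16773 kJ
  Bonds formed (products):
    C=O: 16 × 769 = 12304
    O-H: 20 × 481 = 9620
    Σ(formed) = 21924 kJ
  ΔH_2 = 16773 − 21924 = −5151 kJ
ΔH_1 − ΔH_2 = +5082 kJ, so reaction 2 has the more negative ΔH; |ΔH_1 − ΔH_2| = 5082 kJ.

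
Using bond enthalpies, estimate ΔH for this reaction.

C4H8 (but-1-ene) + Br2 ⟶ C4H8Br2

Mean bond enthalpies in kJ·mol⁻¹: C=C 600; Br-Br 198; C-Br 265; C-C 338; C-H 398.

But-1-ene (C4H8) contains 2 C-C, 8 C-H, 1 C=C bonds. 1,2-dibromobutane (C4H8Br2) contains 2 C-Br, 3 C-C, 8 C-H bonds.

ΔH ≈ −70 kJ

Bonds broken (reactants):
  Br-Br: 1 × 198 = 198
  C-C: 2 × 338 = 676
  C-H: 8 × 398 = 3184
  C=C: 1 × 600 = 600
  Σ(broken) = 4658 kJ
Bonds formed (products):
  C-Br: 2 × 265 = 530
  C-C: 3 × 338 = 1014
  C-H: 8 × 398 = 3184
  Σ(formed) = 4728 kJ
ΔH = Σ(broken) − Σ(formed) = 4658 − 4728 = −70 kJ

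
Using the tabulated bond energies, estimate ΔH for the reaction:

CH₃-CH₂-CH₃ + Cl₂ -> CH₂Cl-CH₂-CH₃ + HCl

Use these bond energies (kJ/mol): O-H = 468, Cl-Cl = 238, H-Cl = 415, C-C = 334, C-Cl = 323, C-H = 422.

Bonds broken (reactants):
  C-C: 2 × 334 = 668
  C-H: 8 × 422 = 3376
  Cl-Cl: 1 × 238 = 238
  Σ(broken) = 4282 kJ
Bonds formed (products):
  C-C: 2 × 334 = 668
  C-Cl: 1 × 323 = 323
  C-H: 7 × 422 = 2954
  H-Cl: 1 × 415 = 415
  Σ(formed) = 4360 kJ
ΔH = Σ(broken) − Σ(formed) = 4282 − 4360 = −78 kJ

ΔH ≈ −78 kJ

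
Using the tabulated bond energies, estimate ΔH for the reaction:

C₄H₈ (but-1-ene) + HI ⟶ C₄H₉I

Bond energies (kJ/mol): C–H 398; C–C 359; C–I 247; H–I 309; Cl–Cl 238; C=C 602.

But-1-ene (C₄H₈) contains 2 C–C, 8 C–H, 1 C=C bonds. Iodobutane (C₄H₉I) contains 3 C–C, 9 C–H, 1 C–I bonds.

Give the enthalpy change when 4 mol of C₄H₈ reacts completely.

ΔH = −372 kJ

Bonds broken (reactants):
  C–C: 2 × 359 = 718
  C–H: 8 × 398 = 3184
  C=C: 1 × 602 = 602
  H–I: 1 × 309 = 309
  Σ(broken) = 4813 kJ
Bonds formed (products):
  C–C: 3 × 359 = 1077
  C–H: 9 × 398 = 3582
  C–I: 1 × 247 = 247
  Σ(formed) = 4906 kJ
ΔH = Σ(broken) − Σ(formed) = 4813 − 4906 = −93 kJ
For 4× the reaction as written: 4 × (−93) = −372 kJ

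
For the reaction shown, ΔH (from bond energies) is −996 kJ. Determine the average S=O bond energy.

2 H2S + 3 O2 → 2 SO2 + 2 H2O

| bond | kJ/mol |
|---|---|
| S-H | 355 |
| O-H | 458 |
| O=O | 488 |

D(S=O) ≈ 512 kJ/mol

Let D be the S=O bond energy.
Σ(broken) = 3×488 + 4×355 = 2884
Σ(formed) = 4×458 + 4×D = 1832 + 4D
ΔH = Σ(broken) − Σ(formed) = (2884) − (1832 + 4D) = +1052 − 4D
Setting this equal to −996 kJ gives 4D = 2048, so D = 512 kJ/mol.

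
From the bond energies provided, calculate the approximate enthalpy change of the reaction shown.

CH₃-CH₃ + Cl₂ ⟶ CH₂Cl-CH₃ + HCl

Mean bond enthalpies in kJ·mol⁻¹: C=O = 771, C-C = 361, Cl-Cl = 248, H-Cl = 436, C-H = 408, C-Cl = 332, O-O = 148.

Bonds broken (reactants):
  C-C: 1 × 361 = 361
  C-H: 6 × 408 = 2448
  Cl-Cl: 1 × 248 = 248
  Σ(broken) = 3057 kJ
Bonds formed (products):
  C-C: 1 × 361 = 361
  C-Cl: 1 × 332 = 332
  C-H: 5 × 408 = 2040
  H-Cl: 1 × 436 = 436
  Σ(formed) = 3169 kJ
ΔH = Σ(broken) − Σ(formed) = 3057 − 3169 = −112 kJ

ΔH ≈ −112 kJ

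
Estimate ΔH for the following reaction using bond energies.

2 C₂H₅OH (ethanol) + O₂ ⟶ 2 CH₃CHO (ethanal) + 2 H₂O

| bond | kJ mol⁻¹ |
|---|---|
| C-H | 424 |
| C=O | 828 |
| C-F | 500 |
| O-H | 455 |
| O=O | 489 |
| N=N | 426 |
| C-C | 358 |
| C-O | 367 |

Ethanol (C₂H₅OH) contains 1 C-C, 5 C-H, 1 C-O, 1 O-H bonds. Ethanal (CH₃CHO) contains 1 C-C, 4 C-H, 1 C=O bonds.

ΔH ≈ −495 kJ

Bonds broken (reactants):
  C-C: 2 × 358 = 716
  C-H: 10 × 424 = 4240
  C-O: 2 × 367 = 734
  O-H: 2 × 455 = 910
  O=O: 1 × 489 = 489
  Σ(broken) = 7089 kJ
Bonds formed (products):
  C-C: 2 × 358 = 716
  C-H: 8 × 424 = 3392
  C=O: 2 × 828 = 1656
  O-H: 4 × 455 = 1820
  Σ(formed) = 7584 kJ
ΔH = Σ(broken) − Σ(formed) = 7089 − 7584 = −495 kJ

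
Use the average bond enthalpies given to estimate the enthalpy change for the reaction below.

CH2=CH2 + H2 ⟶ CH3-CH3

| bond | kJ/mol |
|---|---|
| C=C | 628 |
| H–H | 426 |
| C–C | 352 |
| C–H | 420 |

Bonds broken (reactants):
  C–H: 4 × 420 = 1680
  C=C: 1 × 628 = 628
  H–H: 1 × 426 = 426
  Σ(broken) = 2734 kJ
Bonds formed (products):
  C–C: 1 × 352 = 352
  C–H: 6 × 420 = 2520
  Σ(formed) = 2872 kJ
ΔH = Σ(broken) − Σ(formed) = 2734 − 2872 = −138 kJ

ΔH ≈ −138 kJ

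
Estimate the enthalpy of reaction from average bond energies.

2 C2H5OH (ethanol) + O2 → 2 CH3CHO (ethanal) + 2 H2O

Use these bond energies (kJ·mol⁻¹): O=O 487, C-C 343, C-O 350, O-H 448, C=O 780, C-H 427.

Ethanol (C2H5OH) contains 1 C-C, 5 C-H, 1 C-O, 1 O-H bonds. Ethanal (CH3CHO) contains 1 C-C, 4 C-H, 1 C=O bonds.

ΔH ≈ −415 kJ

Bonds broken (reactants):
  C-C: 2 × 343 = 686
  C-H: 10 × 427 = 4270
  C-O: 2 × 350 = 700
  O-H: 2 × 448 = 896
  O=O: 1 × 487 = 487
  Σ(broken) = 7039 kJ
Bonds formed (products):
  C-C: 2 × 343 = 686
  C-H: 8 × 427 = 3416
  C=O: 2 × 780 = 1560
  O-H: 4 × 448 = 1792
  Σ(formed) = 7454 kJ
ΔH = Σ(broken) − Σ(formed) = 7039 − 7454 = −415 kJ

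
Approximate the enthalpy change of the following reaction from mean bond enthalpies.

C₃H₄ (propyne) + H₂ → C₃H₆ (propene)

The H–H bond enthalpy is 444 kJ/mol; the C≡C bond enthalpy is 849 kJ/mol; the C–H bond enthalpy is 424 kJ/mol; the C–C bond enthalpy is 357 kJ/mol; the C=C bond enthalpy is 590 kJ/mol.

ΔH ≈ −145 kJ

Bonds broken (reactants):
  C≡C: 1 × 849 = 849
  C–C: 1 × 357 = 357
  C–H: 4 × 424 = 1696
  H–H: 1 × 444 = 444
  Σ(broken) = 3346 kJ
Bonds formed (products):
  C–C: 1 × 357 = 357
  C–H: 6 × 424 = 2544
  C=C: 1 × 590 = 590
  Σ(formed) = 3491 kJ
ΔH = Σ(broken) − Σ(formed) = 3346 − 3491 = −145 kJ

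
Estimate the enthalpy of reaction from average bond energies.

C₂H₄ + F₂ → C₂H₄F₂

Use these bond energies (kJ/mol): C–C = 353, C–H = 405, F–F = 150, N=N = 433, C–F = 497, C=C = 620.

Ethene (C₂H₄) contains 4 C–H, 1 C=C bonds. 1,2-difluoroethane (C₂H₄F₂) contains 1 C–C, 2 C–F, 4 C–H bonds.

ΔH ≈ −577 kJ

Bonds broken (reactants):
  C–H: 4 × 405 = 1620
  C=C: 1 × 620 = 620
  F–F: 1 × 150 = 150
  Σ(broken) = 2390 kJ
Bonds formed (products):
  C–C: 1 × 353 = 353
  C–F: 2 × 497 = 994
  C–H: 4 × 405 = 1620
  Σ(formed) = 2967 kJ
ΔH = Σ(broken) − Σ(formed) = 2390 − 2967 = −577 kJ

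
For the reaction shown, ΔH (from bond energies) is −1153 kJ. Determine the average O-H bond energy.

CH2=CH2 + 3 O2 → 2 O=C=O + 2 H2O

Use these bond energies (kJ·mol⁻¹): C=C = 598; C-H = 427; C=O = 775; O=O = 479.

D(O-H) ≈ 449 kJ/mol

Let D be the O-H bond energy.
Σ(broken) = 4×427 + 1×598 + 3×479 = 3743
Σ(formed) = 4×775 + 4×D = 3100 + 4D
ΔH = Σ(broken) − Σ(formed) = (3743) − (3100 + 4D) = +643 − 4D
Setting this equal to −1153 kJ gives 4D = 1796, so D = 449 kJ/mol.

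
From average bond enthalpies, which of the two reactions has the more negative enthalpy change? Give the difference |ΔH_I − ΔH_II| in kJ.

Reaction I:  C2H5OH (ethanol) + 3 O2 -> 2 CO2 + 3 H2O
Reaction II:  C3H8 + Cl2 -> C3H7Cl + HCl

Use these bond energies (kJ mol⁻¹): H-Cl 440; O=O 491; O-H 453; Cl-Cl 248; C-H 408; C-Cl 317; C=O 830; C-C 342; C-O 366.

Reaction I:
  Bonds broken (reactants):
    C-C: 1 × 342 = 342
    C-H: 5 × 408 = 2040
    C-O: 1 × 366 = 366
    O-H: 1 × 453 = 453
    O=O: 3 × 491 = 1473
    Σ(broken) = 4674 kJ
  Bonds formed (products):
    C=O: 4 × 830 = 3320
    O-H: 6 × 453 = 2718
    Σ(formed) = 6038 kJ
  ΔH_I = 4674 − 6038 = −1364 kJ
Reaction II:
  Bonds broken (reactants):
    C-C: 2 × 342 = 684
    C-H: 8 × 408 = 3264
    Cl-Cl: 1 × 248 = 248
    Σ(broken) = 4196 kJ
  Bonds formed (products):
    C-C: 2 × 342 = 684
    C-Cl: 1 × 317 = 317
    C-H: 7 × 408 = 2856
    H-Cl: 1 × 440 = 440
    Σ(formed) = 4297 kJ
  ΔH_II = 4196 − 4297 = −101 kJ
ΔH_I − ΔH_II = −1263 kJ, so reaction I has the more negative ΔH; |ΔH_I − ΔH_II| = 1263 kJ.

Reaction I, by 1263 kJ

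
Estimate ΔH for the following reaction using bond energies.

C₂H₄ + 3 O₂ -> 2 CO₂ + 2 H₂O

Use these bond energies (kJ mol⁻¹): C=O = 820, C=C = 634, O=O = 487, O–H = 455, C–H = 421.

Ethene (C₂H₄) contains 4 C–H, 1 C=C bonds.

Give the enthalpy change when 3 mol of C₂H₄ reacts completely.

ΔH = −3963 kJ

Bonds broken (reactants):
  C–H: 4 × 421 = 1684
  C=C: 1 × 634 = 634
  O=O: 3 × 487 = 1461
  Σ(broken) = 3779 kJ
Bonds formed (products):
  C=O: 4 × 820 = 3280
  O–H: 4 × 455 = 1820
  Σ(formed) = 5100 kJ
ΔH = Σ(broken) − Σ(formed) = 3779 − 5100 = −1321 kJ
For 3× the reaction as written: 3 × (−1321) = −3963 kJ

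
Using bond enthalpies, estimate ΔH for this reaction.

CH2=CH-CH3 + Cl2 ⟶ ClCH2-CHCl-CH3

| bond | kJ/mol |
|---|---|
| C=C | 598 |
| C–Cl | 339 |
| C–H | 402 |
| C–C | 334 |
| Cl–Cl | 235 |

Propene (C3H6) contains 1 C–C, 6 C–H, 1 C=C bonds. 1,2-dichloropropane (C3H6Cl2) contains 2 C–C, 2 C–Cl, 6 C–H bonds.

ΔH ≈ −179 kJ

Bonds broken (reactants):
  C–C: 1 × 334 = 334
  C–H: 6 × 402 = 2412
  C=C: 1 × 598 = 598
  Cl–Cl: 1 × 235 = 235
  Σ(broken) = 3579 kJ
Bonds formed (products):
  C–C: 2 × 334 = 668
  C–Cl: 2 × 339 = 678
  C–H: 6 × 402 = 2412
  Σ(formed) = 3758 kJ
ΔH = Σ(broken) − Σ(formed) = 3579 − 3758 = −179 kJ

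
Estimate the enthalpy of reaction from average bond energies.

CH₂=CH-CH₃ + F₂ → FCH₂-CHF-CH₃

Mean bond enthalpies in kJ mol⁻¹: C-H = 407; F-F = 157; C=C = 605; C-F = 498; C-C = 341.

Bonds broken (reactants):
  C-C: 1 × 341 = 341
  C-H: 6 × 407 = 2442
  C=C: 1 × 605 = 605
  F-F: 1 × 157 = 157
  Σ(broken) = 3545 kJ
Bonds formed (products):
  C-C: 2 × 341 = 682
  C-F: 2 × 498 = 996
  C-H: 6 × 407 = 2442
  Σ(formed) = 4120 kJ
ΔH = Σ(broken) − Σ(formed) = 3545 − 4120 = −575 kJ

ΔH ≈ −575 kJ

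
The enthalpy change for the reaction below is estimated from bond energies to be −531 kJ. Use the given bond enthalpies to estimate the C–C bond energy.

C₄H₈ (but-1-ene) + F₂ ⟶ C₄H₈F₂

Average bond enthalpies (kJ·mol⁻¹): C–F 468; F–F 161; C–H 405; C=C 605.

Let D be the C–C bond energy.
Σ(broken) = 2×D + 8×405 + 1×605 + 1×161 = 4006 + 2D
Σ(formed) = 3×D + 2×468 + 8×405 = 4176 + 3D
ΔH = Σ(broken) − Σ(formed) = (4006 + 2D) − (4176 + 3D) = −170 − D
Setting this equal to −531 kJ gives D = 361 kJ/mol.

D(C–C) ≈ 361 kJ/mol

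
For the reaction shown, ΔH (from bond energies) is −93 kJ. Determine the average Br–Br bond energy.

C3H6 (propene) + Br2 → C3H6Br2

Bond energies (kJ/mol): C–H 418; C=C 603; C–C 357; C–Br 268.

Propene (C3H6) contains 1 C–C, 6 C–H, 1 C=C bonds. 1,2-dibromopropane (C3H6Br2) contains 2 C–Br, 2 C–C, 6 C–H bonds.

D(Br–Br) ≈ 197 kJ/mol

Let D be the Br–Br bond energy.
Σ(broken) = 1×D + 1×357 + 6×418 + 1×603 = 3468 + D
Σ(formed) = 2×268 + 2×357 + 6×418 = 3758
ΔH = Σ(broken) − Σ(formed) = (3468 + D) − (3758) = −290 + D
Setting this equal to −93 kJ gives D = 197 kJ/mol.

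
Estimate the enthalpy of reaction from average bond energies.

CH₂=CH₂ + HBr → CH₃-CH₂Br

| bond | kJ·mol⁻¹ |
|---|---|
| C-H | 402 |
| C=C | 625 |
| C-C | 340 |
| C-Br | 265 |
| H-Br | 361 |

ΔH ≈ −21 kJ

Bonds broken (reactants):
  C-H: 4 × 402 = 1608
  C=C: 1 × 625 = 625
  H-Br: 1 × 361 = 361
  Σ(broken) = 2594 kJ
Bonds formed (products):
  C-Br: 1 × 265 = 265
  C-C: 1 × 340 = 340
  C-H: 5 × 402 = 2010
  Σ(formed) = 2615 kJ
ΔH = Σ(broken) − Σ(formed) = 2594 − 2615 = −21 kJ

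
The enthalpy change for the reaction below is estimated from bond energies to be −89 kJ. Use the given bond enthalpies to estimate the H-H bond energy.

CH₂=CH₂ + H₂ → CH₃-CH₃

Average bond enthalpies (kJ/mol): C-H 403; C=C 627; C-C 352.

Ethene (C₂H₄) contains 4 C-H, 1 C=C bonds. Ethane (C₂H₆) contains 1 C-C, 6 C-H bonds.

Let D be the H-H bond energy.
Σ(broken) = 4×403 + 1×627 + 1×D = 2239 + D
Σ(formed) = 1×352 + 6×403 = 2770
ΔH = Σ(broken) − Σ(formed) = (2239 + D) − (2770) = −531 + D
Setting this equal to −89 kJ gives D = 442 kJ/mol.

D(H-H) ≈ 442 kJ/mol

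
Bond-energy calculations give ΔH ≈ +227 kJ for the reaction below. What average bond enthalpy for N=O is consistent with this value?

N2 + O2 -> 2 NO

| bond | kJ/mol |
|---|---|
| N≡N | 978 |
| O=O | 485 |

Let D be the N=O bond energy.
Σ(broken) = 1×978 + 1×485 = 1463
Σ(formed) = 2×D = 2D
ΔH = Σ(broken) − Σ(formed) = (1463) − (2D) = +1463 − 2D
Setting this equal to +227 kJ gives 2D = 1236, so D = 618 kJ/mol.

D(N=O) ≈ 618 kJ/mol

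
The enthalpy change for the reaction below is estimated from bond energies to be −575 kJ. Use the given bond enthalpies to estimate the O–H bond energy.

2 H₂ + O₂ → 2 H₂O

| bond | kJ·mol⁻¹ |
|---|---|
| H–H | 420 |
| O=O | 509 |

Let D be the O–H bond energy.
Σ(broken) = 2×420 + 1×509 = 1349
Σ(formed) = 4×D = 4D
ΔH = Σ(broken) − Σ(formed) = (1349) − (4D) = +1349 − 4D
Setting this equal to −575 kJ gives 4D = 1924, so D = 481 kJ/mol.

D(O–H) ≈ 481 kJ/mol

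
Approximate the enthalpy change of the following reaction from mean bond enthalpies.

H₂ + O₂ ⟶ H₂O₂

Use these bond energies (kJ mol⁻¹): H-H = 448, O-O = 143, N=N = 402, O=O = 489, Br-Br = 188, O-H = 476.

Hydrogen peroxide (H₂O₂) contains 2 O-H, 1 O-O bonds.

Bonds broken (reactants):
  H-H: 1 × 448 = 448
  O=O: 1 × 489 = 489
  Σ(broken) = 937 kJ
Bonds formed (products):
  O-H: 2 × 476 = 952
  O-O: 1 × 143 = 143
  Σ(formed) = 1095 kJ
ΔH = Σ(broken) − Σ(formed) = 937 − 1095 = −158 kJ

ΔH ≈ −158 kJ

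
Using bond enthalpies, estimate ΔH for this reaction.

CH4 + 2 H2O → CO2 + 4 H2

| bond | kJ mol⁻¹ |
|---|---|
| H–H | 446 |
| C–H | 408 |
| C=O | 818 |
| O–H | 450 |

Bonds broken (reactants):
  C–H: 4 × 408 = 1632
  O–H: 4 × 450 = 1800
  Σ(broken) = 3432 kJ
Bonds formed (products):
  C=O: 2 × 818 = 1636
  H–H: 4 × 446 = 1784
  Σ(formed) = 3420 kJ
ΔH = Σ(broken) − Σ(formed) = 3432 − 3420 = +12 kJ

ΔH ≈ +12 kJ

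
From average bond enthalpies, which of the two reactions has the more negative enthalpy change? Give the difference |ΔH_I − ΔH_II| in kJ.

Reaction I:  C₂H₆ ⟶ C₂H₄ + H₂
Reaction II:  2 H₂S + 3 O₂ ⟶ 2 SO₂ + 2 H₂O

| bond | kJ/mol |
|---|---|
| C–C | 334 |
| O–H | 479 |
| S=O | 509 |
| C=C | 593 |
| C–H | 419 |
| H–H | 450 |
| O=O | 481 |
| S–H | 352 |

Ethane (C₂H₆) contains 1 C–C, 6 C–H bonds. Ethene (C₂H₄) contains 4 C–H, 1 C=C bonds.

Reaction I:
  Bonds broken (reactants):
    C–C: 1 × 334 = 334
    C–H: 6 × 419 = 2514
    Σ(broken) = 2848 kJ
  Bonds formed (products):
    C–H: 4 × 419 = 1676
    C=C: 1 × 593 = 593
    H–H: 1 × 450 = 450
    Σ(formed) = 2719 kJ
  ΔH_I = 2848 − 2719 = +129 kJ
Reaction II:
  Bonds broken (reactants):
    O=O: 3 × 481 = 1443
    S–H: 4 × 352 = 1408
    Σ(broken) = 2851 kJ
  Bonds formed (products):
    O–H: 4 × 479 = 1916
    S=O: 4 × 509 = 2036
    Σ(formed) = 3952 kJ
  ΔH_II = 2851 − 3952 = −1101 kJ
ΔH_I − ΔH_II = +1230 kJ, so reaction II has the more negative ΔH; |ΔH_I − ΔH_II| = 1230 kJ.

Reaction II, by 1230 kJ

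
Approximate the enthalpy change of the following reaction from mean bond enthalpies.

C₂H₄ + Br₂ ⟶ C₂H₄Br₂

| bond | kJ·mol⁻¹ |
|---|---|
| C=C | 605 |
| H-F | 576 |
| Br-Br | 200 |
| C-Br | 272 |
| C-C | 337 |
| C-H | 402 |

Bonds broken (reactants):
  Br-Br: 1 × 200 = 200
  C-H: 4 × 402 = 1608
  C=C: 1 × 605 = 605
  Σ(broken) = 2413 kJ
Bonds formed (products):
  C-Br: 2 × 272 = 544
  C-C: 1 × 337 = 337
  C-H: 4 × 402 = 1608
  Σ(formed) = 2489 kJ
ΔH = Σ(broken) − Σ(formed) = 2413 − 2489 = −76 kJ

ΔH ≈ −76 kJ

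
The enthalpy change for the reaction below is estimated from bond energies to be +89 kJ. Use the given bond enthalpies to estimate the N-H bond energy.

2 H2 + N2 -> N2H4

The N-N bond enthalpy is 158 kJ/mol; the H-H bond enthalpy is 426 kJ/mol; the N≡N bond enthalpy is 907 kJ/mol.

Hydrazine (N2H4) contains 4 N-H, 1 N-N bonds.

D(N-H) ≈ 378 kJ/mol

Let D be the N-H bond energy.
Σ(broken) = 2×426 + 1×907 = 1759
Σ(formed) = 4×D + 1×158 = 158 + 4D
ΔH = Σ(broken) − Σ(formed) = (1759) − (158 + 4D) = +1601 − 4D
Setting this equal to +89 kJ gives 4D = 1512, so D = 378 kJ/mol.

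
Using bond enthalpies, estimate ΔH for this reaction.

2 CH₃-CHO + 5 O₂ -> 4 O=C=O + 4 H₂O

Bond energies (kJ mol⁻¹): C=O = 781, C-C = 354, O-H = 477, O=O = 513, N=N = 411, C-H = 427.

Bonds broken (reactants):
  C-C: 2 × 354 = 708
  C-H: 8 × 427 = 3416
  C=O: 2 × 781 = 1562
  O=O: 5 × 513 = 2565
  Σ(broken) = 8251 kJ
Bonds formed (products):
  C=O: 8 × 781 = 6248
  O-H: 8 × 477 = 3816
  Σ(formed) = 10064 kJ
ΔH = Σ(broken) − Σ(formed) = 8251 − 10064 = −1813 kJ

ΔH ≈ −1813 kJ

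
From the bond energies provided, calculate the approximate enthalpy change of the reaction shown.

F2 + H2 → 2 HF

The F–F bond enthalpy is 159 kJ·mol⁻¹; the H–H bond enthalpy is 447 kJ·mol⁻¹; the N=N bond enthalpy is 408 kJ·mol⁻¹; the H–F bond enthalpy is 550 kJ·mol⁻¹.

ΔH ≈ −494 kJ

Bonds broken (reactants):
  F–F: 1 × 159 = 159
  H–H: 1 × 447 = 447
  Σ(broken) = 606 kJ
Bonds formed (products):
  H–F: 2 × 550 = 1100
  Σ(formed) = 1100 kJ
ΔH = Σ(broken) − Σ(formed) = 606 − 1100 = −494 kJ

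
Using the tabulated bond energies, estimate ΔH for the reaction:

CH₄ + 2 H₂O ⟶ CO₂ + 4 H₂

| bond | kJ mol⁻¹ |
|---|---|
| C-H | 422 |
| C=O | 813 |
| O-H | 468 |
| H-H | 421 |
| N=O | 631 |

ΔH ≈ +250 kJ

Bonds broken (reactants):
  C-H: 4 × 422 = 1688
  O-H: 4 × 468 = 1872
  Σ(broken) = 3560 kJ
Bonds formed (products):
  C=O: 2 × 813 = 1626
  H-H: 4 × 421 = 1684
  Σ(formed) = 3310 kJ
ΔH = Σ(broken) − Σ(formed) = 3560 − 3310 = +250 kJ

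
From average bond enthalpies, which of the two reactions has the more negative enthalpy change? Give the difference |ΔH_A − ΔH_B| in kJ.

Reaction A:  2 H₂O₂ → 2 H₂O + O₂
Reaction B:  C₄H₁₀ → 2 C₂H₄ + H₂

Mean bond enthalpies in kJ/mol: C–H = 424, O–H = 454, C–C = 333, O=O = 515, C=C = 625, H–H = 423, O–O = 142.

Reaction A:
  Bonds broken (reactants):
    O–H: 4 × 454 = 1816
    O–O: 2 × 142 = 284
    Σ(broken) = 2100 kJ
  Bonds formed (products):
    O–H: 4 × 454 = 1816
    O=O: 1 × 515 = 515
    Σ(formed) = 2331 kJ
  ΔH_A = 2100 − 2331 = −231 kJ
Reaction B:
  Bonds broken (reactants):
    C–C: 3 × 333 = 999
    C–H: 10 × 424 = 4240
    Σ(broken) = 5239 kJ
  Bonds formed (products):
    C–H: 8 × 424 = 3392
    C=C: 2 × 625 = 1250
    H–H: 1 × 423 = 423
    Σ(formed) = 5065 kJ
  ΔH_B = 5239 − 5065 = +174 kJ
ΔH_A − ΔH_B = −405 kJ, so reaction A has the more negative ΔH; |ΔH_A − ΔH_B| = 405 kJ.

Reaction A, by 405 kJ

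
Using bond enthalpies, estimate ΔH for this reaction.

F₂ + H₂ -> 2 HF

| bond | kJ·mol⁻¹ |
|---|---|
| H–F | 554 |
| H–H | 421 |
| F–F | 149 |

ΔH ≈ −538 kJ

Bonds broken (reactants):
  F–F: 1 × 149 = 149
  H–H: 1 × 421 = 421
  Σ(broken) = 570 kJ
Bonds formed (products):
  H–F: 2 × 554 = 1108
  Σ(formed) = 1108 kJ
ΔH = Σ(broken) − Σ(formed) = 570 − 1108 = −538 kJ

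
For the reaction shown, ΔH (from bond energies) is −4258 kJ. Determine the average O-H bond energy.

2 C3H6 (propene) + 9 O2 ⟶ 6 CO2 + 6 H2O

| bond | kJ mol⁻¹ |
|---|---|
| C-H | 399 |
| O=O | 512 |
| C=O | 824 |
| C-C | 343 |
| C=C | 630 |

Let D be the O-H bond energy.
Σ(broken) = 2×343 + 12×399 + 2×630 + 9×512 = 11342
Σ(formed) = 12×824 + 12×D = 9888 + 12D
ΔH = Σ(broken) − Σ(formed) = (11342) − (9888 + 12D) = +1454 − 12D
Setting this equal to −4258 kJ gives 12D = 5712, so D = 476 kJ/mol.

D(O-H) ≈ 476 kJ/mol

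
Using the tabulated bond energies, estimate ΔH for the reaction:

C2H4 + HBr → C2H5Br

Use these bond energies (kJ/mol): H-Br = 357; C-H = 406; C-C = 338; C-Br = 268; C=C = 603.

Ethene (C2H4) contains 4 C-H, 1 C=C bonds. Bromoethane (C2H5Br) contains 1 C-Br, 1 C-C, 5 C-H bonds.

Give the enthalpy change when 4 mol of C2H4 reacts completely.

Bonds broken (reactants):
  C-H: 4 × 406 = 1624
  C=C: 1 × 603 = 603
  H-Br: 1 × 357 = 357
  Σ(broken) = 2584 kJ
Bonds formed (products):
  C-Br: 1 × 268 = 268
  C-C: 1 × 338 = 338
  C-H: 5 × 406 = 2030
  Σ(formed) = 2636 kJ
ΔH = Σ(broken) − Σ(formed) = 2584 − 2636 = −52 kJ
For 4× the reaction as written: 4 × (−52) = −208 kJ

ΔH = −208 kJ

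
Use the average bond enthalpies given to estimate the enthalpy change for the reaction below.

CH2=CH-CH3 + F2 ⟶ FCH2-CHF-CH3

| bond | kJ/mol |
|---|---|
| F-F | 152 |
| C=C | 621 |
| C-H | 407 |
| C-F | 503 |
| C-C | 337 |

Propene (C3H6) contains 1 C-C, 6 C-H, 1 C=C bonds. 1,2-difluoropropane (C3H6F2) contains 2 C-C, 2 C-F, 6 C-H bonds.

Bonds broken (reactants):
  C-C: 1 × 337 = 337
  C-H: 6 × 407 = 2442
  C=C: 1 × 621 = 621
  F-F: 1 × 152 = 152
  Σ(broken) = 3552 kJ
Bonds formed (products):
  C-C: 2 × 337 = 674
  C-F: 2 × 503 = 1006
  C-H: 6 × 407 = 2442
  Σ(formed) = 4122 kJ
ΔH = Σ(broken) − Σ(formed) = 3552 − 4122 = −570 kJ

ΔH ≈ −570 kJ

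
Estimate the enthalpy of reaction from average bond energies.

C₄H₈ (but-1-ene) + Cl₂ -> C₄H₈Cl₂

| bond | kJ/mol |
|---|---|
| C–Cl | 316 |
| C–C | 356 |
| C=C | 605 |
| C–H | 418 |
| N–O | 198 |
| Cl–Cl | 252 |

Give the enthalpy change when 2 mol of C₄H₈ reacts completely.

Bonds broken (reactants):
  C–C: 2 × 356 = 712
  C–H: 8 × 418 = 3344
  C=C: 1 × 605 = 605
  Cl–Cl: 1 × 252 = 252
  Σ(broken) = 4913 kJ
Bonds formed (products):
  C–C: 3 × 356 = 1068
  C–Cl: 2 × 316 = 632
  C–H: 8 × 418 = 3344
  Σ(formed) = 5044 kJ
ΔH = Σ(broken) − Σ(formed) = 4913 − 5044 = −131 kJ
For 2× the reaction as written: 2 × (−131) = −262 kJ

ΔH = −262 kJ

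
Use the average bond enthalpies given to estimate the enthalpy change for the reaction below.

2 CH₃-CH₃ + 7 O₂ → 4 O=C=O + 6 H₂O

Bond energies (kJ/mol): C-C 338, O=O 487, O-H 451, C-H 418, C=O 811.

ΔH ≈ −2799 kJ

Bonds broken (reactants):
  C-C: 2 × 338 = 676
  C-H: 12 × 418 = 5016
  O=O: 7 × 487 = 3409
  Σ(broken) = 9101 kJ
Bonds formed (products):
  C=O: 8 × 811 = 6488
  O-H: 12 × 451 = 5412
  Σ(formed) = 11900 kJ
ΔH = Σ(broken) − Σ(formed) = 9101 − 11900 = −2799 kJ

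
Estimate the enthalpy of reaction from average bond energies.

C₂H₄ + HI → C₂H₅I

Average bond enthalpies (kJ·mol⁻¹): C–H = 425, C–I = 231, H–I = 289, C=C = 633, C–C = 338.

Bonds broken (reactants):
  C–H: 4 × 425 = 1700
  C=C: 1 × 633 = 633
  H–I: 1 × 289 = 289
  Σ(broken) = 2622 kJ
Bonds formed (products):
  C–C: 1 × 338 = 338
  C–H: 5 × 425 = 2125
  C–I: 1 × 231 = 231
  Σ(formed) = 2694 kJ
ΔH = Σ(broken) − Σ(formed) = 2622 − 2694 = −72 kJ

ΔH ≈ −72 kJ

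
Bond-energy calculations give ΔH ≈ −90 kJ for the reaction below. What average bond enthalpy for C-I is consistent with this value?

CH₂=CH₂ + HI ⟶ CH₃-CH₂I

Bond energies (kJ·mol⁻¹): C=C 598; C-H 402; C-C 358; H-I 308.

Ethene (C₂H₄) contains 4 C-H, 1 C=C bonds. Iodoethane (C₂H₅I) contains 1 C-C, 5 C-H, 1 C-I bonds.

D(C-I) ≈ 236 kJ/mol

Let D be the C-I bond energy.
Σ(broken) = 4×402 + 1×598 + 1×308 = 2514
Σ(formed) = 1×358 + 5×402 + 1×D = 2368 + D
ΔH = Σ(broken) − Σ(formed) = (2514) − (2368 + D) = +146 − D
Setting this equal to −90 kJ gives D = 236 kJ/mol.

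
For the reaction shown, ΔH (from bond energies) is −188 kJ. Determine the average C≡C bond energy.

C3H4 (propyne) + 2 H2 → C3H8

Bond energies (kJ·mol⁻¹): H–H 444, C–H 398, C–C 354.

D(C≡C) ≈ 870 kJ/mol

Let D be the C≡C bond energy.
Σ(broken) = 1×D + 1×354 + 4×398 + 2×444 = 2834 + D
Σ(formed) = 2×354 + 8×398 = 3892
ΔH = Σ(broken) − Σ(formed) = (2834 + D) − (3892) = −1058 + D
Setting this equal to −188 kJ gives D = 870 kJ/mol.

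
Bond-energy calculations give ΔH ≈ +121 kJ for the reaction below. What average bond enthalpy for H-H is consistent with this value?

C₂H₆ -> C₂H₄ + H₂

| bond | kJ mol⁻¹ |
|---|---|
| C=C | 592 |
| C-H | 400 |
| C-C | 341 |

Let D be the H-H bond energy.
Σ(broken) = 1×341 + 6×400 = 2741
Σ(formed) = 4×400 + 1×592 + 1×D = 2192 + D
ΔH = Σ(broken) − Σ(formed) = (2741) − (2192 + D) = +549 − D
Setting this equal to +121 kJ gives D = 428 kJ/mol.

D(H-H) ≈ 428 kJ/mol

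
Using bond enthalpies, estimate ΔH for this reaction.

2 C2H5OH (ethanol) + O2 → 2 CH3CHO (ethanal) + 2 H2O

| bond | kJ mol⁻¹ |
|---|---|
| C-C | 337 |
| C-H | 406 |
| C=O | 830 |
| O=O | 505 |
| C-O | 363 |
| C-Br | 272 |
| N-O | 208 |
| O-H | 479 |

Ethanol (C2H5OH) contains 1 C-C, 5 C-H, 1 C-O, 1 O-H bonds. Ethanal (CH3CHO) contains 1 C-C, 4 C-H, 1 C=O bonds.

Bonds broken (reactants):
  C-C: 2 × 337 = 674
  C-H: 10 × 406 = 4060
  C-O: 2 × 363 = 726
  O-H: 2 × 479 = 958
  O=O: 1 × 505 = 505
  Σ(broken) = 6923 kJ
Bonds formed (products):
  C-C: 2 × 337 = 674
  C-H: 8 × 406 = 3248
  C=O: 2 × 830 = 1660
  O-H: 4 × 479 = 1916
  Σ(formed) = 7498 kJ
ΔH = Σ(broken) − Σ(formed) = 6923 − 7498 = −575 kJ

ΔH ≈ −575 kJ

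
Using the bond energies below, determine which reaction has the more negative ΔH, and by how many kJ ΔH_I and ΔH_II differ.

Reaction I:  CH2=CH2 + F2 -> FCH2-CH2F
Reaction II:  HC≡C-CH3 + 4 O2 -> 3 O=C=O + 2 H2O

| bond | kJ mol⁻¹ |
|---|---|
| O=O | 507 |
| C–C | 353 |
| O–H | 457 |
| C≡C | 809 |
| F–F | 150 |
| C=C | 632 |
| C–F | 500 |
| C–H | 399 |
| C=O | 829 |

Reaction II, by 1445 kJ

Reaction I:
  Bonds broken (reactants):
    C–H: 4 × 399 = 1596
    C=C: 1 × 632 = 632
    F–F: 1 × 150 = 150
    Σ(broken) = 2378 kJ
  Bonds formed (products):
    C–C: 1 × 353 = 353
    C–F: 2 × 500 = 1000
    C–H: 4 × 399 = 1596
    Σ(formed) = 2949 kJ
  ΔH_I = 2378 − 2949 = −571 kJ
Reaction II:
  Bonds broken (reactants):
    C≡C: 1 × 809 = 809
    C–C: 1 × 353 = 353
    C–H: 4 × 399 = 1596
    O=O: 4 × 507 = 2028
    Σ(broken) = 4786 kJ
  Bonds formed (products):
    C=O: 6 × 829 = 4974
    O–H: 4 × 457 = 1828
    Σ(formed) = 6802 kJ
  ΔH_II = 4786 − 6802 = −2016 kJ
ΔH_I − ΔH_II = +1445 kJ, so reaction II has the more negative ΔH; |ΔH_I − ΔH_II| = 1445 kJ.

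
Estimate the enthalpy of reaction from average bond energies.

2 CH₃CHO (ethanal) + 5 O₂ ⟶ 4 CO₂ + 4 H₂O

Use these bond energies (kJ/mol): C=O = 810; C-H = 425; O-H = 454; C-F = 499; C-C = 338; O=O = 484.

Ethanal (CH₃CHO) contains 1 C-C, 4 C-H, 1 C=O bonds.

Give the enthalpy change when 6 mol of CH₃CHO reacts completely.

Bonds broken (reactants):
  C-C: 2 × 338 = 676
  C-H: 8 × 425 = 3400
  C=O: 2 × 810 = 1620
  O=O: 5 × 484 = 2420
  Σ(broken) = 8116 kJ
Bonds formed (products):
  C=O: 8 × 810 = 6480
  O-H: 8 × 454 = 3632
  Σ(formed) = 10112 kJ
ΔH = Σ(broken) − Σ(formed) = 8116 − 10112 = −1996 kJ
For 3× the reaction as written: 3 × (−1996) = −5988 kJ

ΔH = −5988 kJ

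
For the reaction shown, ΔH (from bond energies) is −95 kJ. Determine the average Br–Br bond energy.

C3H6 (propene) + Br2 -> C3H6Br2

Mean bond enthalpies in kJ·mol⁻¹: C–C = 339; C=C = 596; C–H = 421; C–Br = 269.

Let D be the Br–Br bond energy.
Σ(broken) = 1×D + 1×339 + 6×421 + 1×596 = 3461 + D
Σ(formed) = 2×269 + 2×339 + 6×421 = 3742
ΔH = Σ(broken) − Σ(formed) = (3461 + D) − (3742) = −281 + D
Setting this equal to −95 kJ gives D = 186 kJ/mol.

D(Br–Br) ≈ 186 kJ/mol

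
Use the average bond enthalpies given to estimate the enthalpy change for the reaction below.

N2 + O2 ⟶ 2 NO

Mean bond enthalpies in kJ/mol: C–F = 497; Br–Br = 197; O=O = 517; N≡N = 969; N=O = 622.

ΔH ≈ +242 kJ

Bonds broken (reactants):
  N≡N: 1 × 969 = 969
  O=O: 1 × 517 = 517
  Σ(broken) = 1486 kJ
Bonds formed (products):
  N=O: 2 × 622 = 1244
  Σ(formed) = 1244 kJ
ΔH = Σ(broken) − Σ(formed) = 1486 − 1244 = +242 kJ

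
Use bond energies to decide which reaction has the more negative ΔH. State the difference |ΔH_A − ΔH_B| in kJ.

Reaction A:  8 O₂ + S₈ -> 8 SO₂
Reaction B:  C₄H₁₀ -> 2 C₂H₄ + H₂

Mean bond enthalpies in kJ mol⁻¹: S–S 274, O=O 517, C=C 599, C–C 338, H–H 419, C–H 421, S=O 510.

Reaction A:
  Bonds broken (reactants):
    O=O: 8 × 517 = 4136
    S–S: 8 × 274 = 2192
    Σ(broken) = 6328 kJ
  Bonds formed (products):
    S=O: 16 × 510 = 8160
    Σ(formed) = 8160 kJ
  ΔH_A = 6328 − 8160 = −1832 kJ
Reaction B:
  Bonds broken (reactants):
    C–C: 3 × 338 = 1014
    C–H: 10 × 421 = 4210
    Σ(broken) = 5224 kJ
  Bonds formed (products):
    C–H: 8 × 421 = 3368
    C=C: 2 × 599 = 1198
    H–H: 1 × 419 = 419
    Σ(formed) = 4985 kJ
  ΔH_B = 5224 − 4985 = +239 kJ
ΔH_A − ΔH_B = −2071 kJ, so reaction A has the more negative ΔH; |ΔH_A − ΔH_B| = 2071 kJ.

Reaction A, by 2071 kJ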